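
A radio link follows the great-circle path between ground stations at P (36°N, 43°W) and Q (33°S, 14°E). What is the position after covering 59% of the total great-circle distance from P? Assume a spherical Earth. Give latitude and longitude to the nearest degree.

Convert each endpoint to a unit vector on the sphere (x = cos φ cos λ, y = cos φ sin λ, z = sin φ).
The central angle between the endpoints is δ = arccos(p₁·p₂) ≈ 1.521 rad (87.2°).
Interpolate at f = 0.59 with slerp weights a = sin((1−f)δ)/sin δ ≈ 0.585, b = sin(fδ)/sin δ ≈ 0.783.
p = a·p₁ + b·p₂ ≈ (0.983, -0.164, -0.083); φ = arcsin(p_z) ≈ -4.74°, λ = atan2(p_y, p_x) ≈ -9.46°.

≈ (5°S, 9°W)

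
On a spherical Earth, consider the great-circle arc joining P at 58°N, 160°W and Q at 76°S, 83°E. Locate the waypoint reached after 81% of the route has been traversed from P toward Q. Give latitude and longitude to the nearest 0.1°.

≈ 59.0°S, 152.1°E

From cos δ = sin φ₁ sin φ₂ + cos φ₁ cos φ₂ cos Δλ, the central angle is δ ≈ 2.649 rad (151.8°).
Interpolate at f = 0.81 with slerp weights a = sin((1−f)δ)/sin δ ≈ 1.020, b = sin(fδ)/sin δ ≈ 1.774.
p = a·p₁ + b·p₂ ≈ (-0.455, 0.241, -0.857); φ = arcsin(p_z) ≈ -58.98°, λ = atan2(p_y, p_x) ≈ 152.09°.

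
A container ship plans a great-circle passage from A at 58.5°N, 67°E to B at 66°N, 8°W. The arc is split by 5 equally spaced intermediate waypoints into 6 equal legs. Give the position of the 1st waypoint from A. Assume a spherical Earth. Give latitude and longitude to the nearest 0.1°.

The haversine formula gives a central angle δ ≈ 0.585 rad (33.5°) between the endpoints.
Interpolate at f = 1/6 with slerp weights a = sin((1−f)δ)/sin δ ≈ 0.848, b = sin(fδ)/sin δ ≈ 0.176.
p = a·p₁ + b·p₂ ≈ (0.244, 0.398, 0.884); φ = arcsin(p_z) ≈ 62.16°, λ = atan2(p_y, p_x) ≈ 58.47°.

≈ 62.2°N, 58.5°E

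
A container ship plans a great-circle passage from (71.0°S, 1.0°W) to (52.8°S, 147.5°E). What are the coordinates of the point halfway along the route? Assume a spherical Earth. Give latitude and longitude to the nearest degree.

Write both endpoints as unit vectors p₁, p₂ with components (cos φ cos λ, cos φ sin λ, sin φ).
The central angle between the endpoints is δ = arccos(p₁·p₂) ≈ 0.946 rad (54.2°).
Interpolate at f = 1/2 with slerp weights a = sin((1−f)δ)/sin δ ≈ 0.562, b = sin(fδ)/sin δ ≈ 0.562.
p = a·p₁ + b·p₂ ≈ (-0.104, 0.179, -0.978); φ = arcsin(p_z) ≈ -78.05°, λ = atan2(p_y, p_x) ≈ 120.02°.

≈ (78°S, 120°E)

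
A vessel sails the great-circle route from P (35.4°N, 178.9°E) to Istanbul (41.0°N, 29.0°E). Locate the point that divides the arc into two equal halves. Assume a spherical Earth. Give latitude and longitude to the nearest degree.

Write both endpoints as unit vectors p₁, p₂ with components (cos φ cos λ, cos φ sin λ, sin φ).
The central angle between the endpoints is δ = arccos(p₁·p₂) ≈ 1.724 rad (98.8°).
Interpolate at f = 1/2 with slerp weights a = sin((1−f)δ)/sin δ ≈ 0.768, b = sin(fδ)/sin δ ≈ 0.768.
p = a·p₁ + b·p₂ ≈ (-0.119, 0.293, 0.949); φ = arcsin(p_z) ≈ 71.56°, λ = atan2(p_y, p_x) ≈ 112.10°.

≈ (72°N, 112°E)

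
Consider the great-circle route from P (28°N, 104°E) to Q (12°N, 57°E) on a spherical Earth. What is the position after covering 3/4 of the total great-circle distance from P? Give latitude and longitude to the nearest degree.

Write both endpoints as unit vectors p₁, p₂ with components (cos φ cos λ, cos φ sin λ, sin φ).
The central angle between the endpoints is δ = arccos(p₁·p₂) ≈ 0.814 rad (46.6°).
Interpolate at f = 3/4 with slerp weights a = sin((1−f)δ)/sin δ ≈ 0.278, b = sin(fδ)/sin δ ≈ 0.789.
p = a·p₁ + b·p₂ ≈ (0.361, 0.885, 0.294); φ = arcsin(p_z) ≈ 17.12°, λ = atan2(p_y, p_x) ≈ 67.83°.

≈ (17°N, 68°E)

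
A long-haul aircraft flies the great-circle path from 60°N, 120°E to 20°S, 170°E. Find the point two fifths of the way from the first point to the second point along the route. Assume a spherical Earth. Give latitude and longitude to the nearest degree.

≈ 30°N, 149°E

The haversine formula gives a central angle δ ≈ 1.565 rad (89.7°) between the endpoints.
Interpolate at f = 2/5 with slerp weights a = sin((1−f)δ)/sin δ ≈ 0.807, b = sin(fδ)/sin δ ≈ 0.586.
p = a·p₁ + b·p₂ ≈ (-0.744, 0.445, 0.498); φ = arcsin(p_z) ≈ 29.90°, λ = atan2(p_y, p_x) ≈ 149.11°.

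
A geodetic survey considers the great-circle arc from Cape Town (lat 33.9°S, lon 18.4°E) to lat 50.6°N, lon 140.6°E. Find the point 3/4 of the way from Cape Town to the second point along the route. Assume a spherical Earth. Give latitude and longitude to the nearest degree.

Write both endpoints as unit vectors p₁, p₂ with components (cos φ cos λ, cos φ sin λ, sin φ).
The central angle between the endpoints is δ = arccos(p₁·p₂) ≈ 2.363 rad (135.4°).
Interpolate at f = 3/4 with slerp weights a = sin((1−f)δ)/sin δ ≈ 0.793, b = sin(fδ)/sin δ ≈ 1.395.
p = a·p₁ + b·p₂ ≈ (-0.060, 0.770, 0.636); φ = arcsin(p_z) ≈ 39.47°, λ = atan2(p_y, p_x) ≈ 94.44°.

≈ lat 39°N, lon 94°E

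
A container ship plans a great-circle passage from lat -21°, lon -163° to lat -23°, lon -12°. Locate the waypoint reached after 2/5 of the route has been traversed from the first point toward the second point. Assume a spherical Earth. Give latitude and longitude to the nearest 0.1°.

≈ lat -55.6°, lon -112.1°

Convert each endpoint to a unit vector on the sphere (x = cos φ cos λ, y = cos φ sin λ, z = sin φ).
The central angle between the endpoints is δ = arccos(p₁·p₂) ≈ 2.229 rad (127.7°).
Interpolate at f = 2/5 with slerp weights a = sin((1−f)δ)/sin δ ≈ 1.230, b = sin(fδ)/sin δ ≈ 0.983.
p = a·p₁ + b·p₂ ≈ (-0.212, -0.524, -0.825); φ = arcsin(p_z) ≈ -55.58°, λ = atan2(p_y, p_x) ≈ -112.07°.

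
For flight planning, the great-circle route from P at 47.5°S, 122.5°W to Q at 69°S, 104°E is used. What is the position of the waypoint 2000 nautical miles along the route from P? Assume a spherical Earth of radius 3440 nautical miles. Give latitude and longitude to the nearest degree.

Write both endpoints as unit vectors p₁, p₂ with components (cos φ cos λ, cos φ sin λ, sin φ).
The central angle between the endpoints is δ = arccos(p₁·p₂) ≈ 1.022 rad (58.6°). The total great-circle distance is δ·R ≈ 1.022 × 3440 ≈ 3516 nmi, so the target fraction is f = 2000/3516 ≈ 0.569.
Interpolate at f ≈ 0.569 with slerp weights a = sin((1−f)δ)/sin δ ≈ 0.500, b = sin(fδ)/sin δ ≈ 0.644.
p = a·p₁ + b·p₂ ≈ (-0.237, -0.061, -0.970); φ = arcsin(p_z) ≈ -75.82°, λ = atan2(p_y, p_x) ≈ -165.58°.

≈ 76°S, 166°W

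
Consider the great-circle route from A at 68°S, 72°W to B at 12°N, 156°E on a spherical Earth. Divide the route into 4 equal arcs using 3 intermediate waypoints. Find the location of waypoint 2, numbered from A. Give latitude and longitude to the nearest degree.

≈ 43°S, 177°E

The haversine formula gives a central angle δ ≈ 2.024 rad (116.0°) between the endpoints.
Interpolate at f = 2/4 with slerp weights a = sin((1−f)δ)/sin δ ≈ 0.943, b = sin(fδ)/sin δ ≈ 0.943.
p = a·p₁ + b·p₂ ≈ (-0.734, 0.039, -0.678); φ = arcsin(p_z) ≈ -42.72°, λ = atan2(p_y, p_x) ≈ 176.94°.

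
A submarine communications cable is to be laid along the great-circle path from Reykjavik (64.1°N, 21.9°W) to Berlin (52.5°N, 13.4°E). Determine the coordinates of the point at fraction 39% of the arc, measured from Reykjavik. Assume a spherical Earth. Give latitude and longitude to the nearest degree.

≈ 61°N, 5°W

The haversine formula gives a central angle δ ≈ 0.375 rad (21.5°) between the endpoints.
Interpolate at f = 0.39 with slerp weights a = sin((1−f)δ)/sin δ ≈ 0.619, b = sin(fδ)/sin δ ≈ 0.398.
p = a·p₁ + b·p₂ ≈ (0.487, -0.045, 0.873); φ = arcsin(p_z) ≈ 60.75°, λ = atan2(p_y, p_x) ≈ -5.25°.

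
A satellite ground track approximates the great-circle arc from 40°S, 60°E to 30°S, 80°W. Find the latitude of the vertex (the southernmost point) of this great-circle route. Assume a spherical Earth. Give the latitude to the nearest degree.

≈ 64°S

The great circle lies in the plane with unit normal n̂ = (p₁ × p₂)/|p₁ × p₂|.
Here n̂_z ≈ -0.434; the vertex latitude is φ_max = arccos|n̂_z| ≈ 64.3°.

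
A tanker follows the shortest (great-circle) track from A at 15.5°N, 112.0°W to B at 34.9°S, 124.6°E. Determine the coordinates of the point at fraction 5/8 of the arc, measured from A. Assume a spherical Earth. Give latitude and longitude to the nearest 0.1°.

From cos δ = sin φ₁ sin φ₂ + cos φ₁ cos φ₂ cos Δλ, the central angle is δ ≈ 2.199 rad (126.0°).
Interpolate at f = 5/8 with slerp weights a = sin((1−f)δ)/sin δ ≈ 0.908, b = sin(fδ)/sin δ ≈ 1.213.
p = a·p₁ + b·p₂ ≈ (-0.892, 0.007, -0.451); φ = arcsin(p_z) ≈ -26.82°, λ = atan2(p_y, p_x) ≈ 179.52°.

≈ 26.8°S, 179.5°E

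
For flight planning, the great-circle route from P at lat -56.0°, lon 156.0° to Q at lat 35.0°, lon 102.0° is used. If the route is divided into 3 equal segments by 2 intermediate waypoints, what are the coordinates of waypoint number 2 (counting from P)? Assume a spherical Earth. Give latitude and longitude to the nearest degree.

Write both endpoints as unit vectors p₁, p₂ with components (cos φ cos λ, cos φ sin λ, sin φ).
The central angle between the endpoints is δ = arccos(p₁·p₂) ≈ 1.779 rad (101.9°).
Interpolate at f = 2/3 with slerp weights a = sin((1−f)δ)/sin δ ≈ 0.571, b = sin(fδ)/sin δ ≈ 0.947.
p = a·p₁ + b·p₂ ≈ (-0.453, 0.889, 0.070); φ = arcsin(p_z) ≈ 4.01°, λ = atan2(p_y, p_x) ≈ 117.01°.

≈ lat 4°, lon 117°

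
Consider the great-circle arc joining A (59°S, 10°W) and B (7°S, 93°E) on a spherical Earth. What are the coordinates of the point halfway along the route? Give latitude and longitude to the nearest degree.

≈ (44°S, 63°E)

The haversine formula gives a central angle δ ≈ 1.581 rad (90.6°) between the endpoints.
Interpolate at f = 1/2 with slerp weights a = sin((1−f)δ)/sin δ ≈ 0.711, b = sin(fδ)/sin δ ≈ 0.711.
p = a·p₁ + b·p₂ ≈ (0.324, 0.641, -0.696); φ = arcsin(p_z) ≈ -44.10°, λ = atan2(p_y, p_x) ≈ 63.21°.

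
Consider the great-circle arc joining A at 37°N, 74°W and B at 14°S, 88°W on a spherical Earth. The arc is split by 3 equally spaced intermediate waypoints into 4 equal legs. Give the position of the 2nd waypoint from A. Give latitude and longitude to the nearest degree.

≈ 12°N, 82°W

Convert each endpoint to a unit vector on the sphere (x = cos φ cos λ, y = cos φ sin λ, z = sin φ).
The central angle between the endpoints is δ = arccos(p₁·p₂) ≈ 0.919 rad (52.7°).
Interpolate at f = 2/4 with slerp weights a = sin((1−f)δ)/sin δ ≈ 0.558, b = sin(fδ)/sin δ ≈ 0.558.
p = a·p₁ + b·p₂ ≈ (0.142, -0.969, 0.201); φ = arcsin(p_z) ≈ 11.58°, λ = atan2(p_y, p_x) ≈ -81.68°.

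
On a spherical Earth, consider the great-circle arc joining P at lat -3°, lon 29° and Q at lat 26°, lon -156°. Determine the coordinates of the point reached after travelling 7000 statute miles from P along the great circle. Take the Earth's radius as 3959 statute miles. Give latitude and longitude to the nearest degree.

From cos δ = sin φ₁ sin φ₂ + cos φ₁ cos φ₂ cos Δλ, the central angle is δ ≈ 2.732 rad (156.5°). The total great-circle distance is δ·R ≈ 2.732 × 3959 ≈ 10814 mi, so the target fraction is f = 7000/10814 ≈ 0.647.
Interpolate at f ≈ 0.647 with slerp weights a = sin((1−f)δ)/sin δ ≈ 2.060, b = sin(fδ)/sin δ ≈ 2.460.
p = a·p₁ + b·p₂ ≈ (-0.221, 0.098, 0.970); φ = arcsin(p_z) ≈ 76.03°, λ = atan2(p_y, p_x) ≈ 156.05°.

≈ lat 76°, lon 156°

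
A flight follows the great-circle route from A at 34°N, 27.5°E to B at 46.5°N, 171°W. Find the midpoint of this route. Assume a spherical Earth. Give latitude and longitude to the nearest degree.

≈ 78°N, 79°E

Write both endpoints as unit vectors p₁, p₂ with components (cos φ cos λ, cos φ sin λ, sin φ).
The central angle between the endpoints is δ = arccos(p₁·p₂) ≈ 1.707 rad (97.8°).
Interpolate at f = 1/2 with slerp weights a = sin((1−f)δ)/sin δ ≈ 0.761, b = sin(fδ)/sin δ ≈ 0.761.
p = a·p₁ + b·p₂ ≈ (0.042, 0.209, 0.977); φ = arcsin(p_z) ≈ 77.68°, λ = atan2(p_y, p_x) ≈ 78.60°.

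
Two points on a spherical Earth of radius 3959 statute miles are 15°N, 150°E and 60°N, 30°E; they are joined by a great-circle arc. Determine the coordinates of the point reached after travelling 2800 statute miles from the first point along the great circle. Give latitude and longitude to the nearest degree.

≈ 50°N, 124°E

Write both endpoints as unit vectors p₁, p₂ with components (cos φ cos λ, cos φ sin λ, sin φ).
The central angle between the endpoints is δ = arccos(p₁·p₂) ≈ 1.588 rad (91.0°). The total great-circle distance is δ·R ≈ 1.588 × 3959 ≈ 6287 mi, so the target fraction is f = 2800/6287 ≈ 0.445.
Interpolate at f ≈ 0.445 with slerp weights a = sin((1−f)δ)/sin δ ≈ 0.771, b = sin(fδ)/sin δ ≈ 0.650.
p = a·p₁ + b·p₂ ≈ (-0.364, 0.535, 0.762); φ = arcsin(p_z) ≈ 49.68°, λ = atan2(p_y, p_x) ≈ 124.22°.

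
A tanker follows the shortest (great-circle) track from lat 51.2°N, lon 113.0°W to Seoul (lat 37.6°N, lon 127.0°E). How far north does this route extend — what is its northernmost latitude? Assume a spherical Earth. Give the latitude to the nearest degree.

≈ 64°N

The great circle lies in the plane with unit normal n̂ = (p₁ × p₂)/|p₁ × p₂|.
Here n̂_z ≈ -0.441; the vertex latitude is φ_max = arccos|n̂_z| ≈ 63.8°.
Check via Clairaut: cos φ_max = |cos φ₁| · sin C = cos(51.2°)·sin(44.8°) ≈ 0.441, again giving ≈ 63.8°.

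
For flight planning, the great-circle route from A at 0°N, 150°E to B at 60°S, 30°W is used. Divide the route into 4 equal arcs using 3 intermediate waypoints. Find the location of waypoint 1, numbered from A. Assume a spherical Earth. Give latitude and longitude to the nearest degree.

≈ 30°S, 150°E

From cos δ = sin φ₁ sin φ₂ + cos φ₁ cos φ₂ cos Δλ, the central angle is δ ≈ 2.094 rad (120.0°).
Interpolate at f = 1/4 with slerp weights a = sin((1−f)δ)/sin δ ≈ 1.155, b = sin(fδ)/sin δ ≈ 0.577.
p = a·p₁ + b·p₂ ≈ (-0.750, 0.433, -0.500); φ = arcsin(p_z) ≈ -30.00°, λ = atan2(p_y, p_x) ≈ 150.00°.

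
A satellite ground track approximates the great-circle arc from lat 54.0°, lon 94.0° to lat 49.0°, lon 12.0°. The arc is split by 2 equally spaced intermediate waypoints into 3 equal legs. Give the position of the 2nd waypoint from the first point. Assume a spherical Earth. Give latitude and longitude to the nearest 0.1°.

Write both endpoints as unit vectors p₁, p₂ with components (cos φ cos λ, cos φ sin λ, sin φ).
The central angle between the endpoints is δ = arccos(p₁·p₂) ≈ 0.844 rad (48.4°).
Interpolate at f = 2/3 with slerp weights a = sin((1−f)δ)/sin δ ≈ 0.372, b = sin(fδ)/sin δ ≈ 0.714.
p = a·p₁ + b·p₂ ≈ (0.443, 0.315, 0.839); φ = arcsin(p_z) ≈ 57.07°, λ = atan2(p_y, p_x) ≈ 35.44°.

≈ lat 57.1°, lon 35.4°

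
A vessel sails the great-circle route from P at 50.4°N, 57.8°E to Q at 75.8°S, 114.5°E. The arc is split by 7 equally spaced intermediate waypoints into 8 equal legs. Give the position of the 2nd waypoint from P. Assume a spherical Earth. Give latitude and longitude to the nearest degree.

Write both endpoints as unit vectors p₁, p₂ with components (cos φ cos λ, cos φ sin λ, sin φ).
The central angle between the endpoints is δ = arccos(p₁·p₂) ≈ 2.293 rad (131.4°).
Interpolate at f = 2/8 with slerp weights a = sin((1−f)δ)/sin δ ≈ 1.318, b = sin(fδ)/sin δ ≈ 0.723.
p = a·p₁ + b·p₂ ≈ (0.374, 0.872, 0.315); φ = arcsin(p_z) ≈ 18.35°, λ = atan2(p_y, p_x) ≈ 66.78°.

≈ 18°N, 67°E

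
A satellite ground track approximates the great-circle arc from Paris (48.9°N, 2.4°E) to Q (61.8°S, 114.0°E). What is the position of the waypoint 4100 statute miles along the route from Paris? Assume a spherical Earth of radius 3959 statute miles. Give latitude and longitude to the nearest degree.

≈ (1°S, 39°E)

Write both endpoints as unit vectors p₁, p₂ with components (cos φ cos λ, cos φ sin λ, sin φ).
The central angle between the endpoints is δ = arccos(p₁·p₂) ≈ 2.463 rad (141.1°). The total great-circle distance is δ·R ≈ 2.463 × 3959 ≈ 9751 mi, so the target fraction is f = 4100/9751 ≈ 0.420.
Interpolate at f ≈ 0.420 with slerp weights a = sin((1−f)δ)/sin δ ≈ 1.577, b = sin(fδ)/sin δ ≈ 1.370.
p = a·p₁ + b·p₂ ≈ (0.772, 0.635, -0.020); φ = arcsin(p_z) ≈ -1.12°, λ = atan2(p_y, p_x) ≈ 39.43°.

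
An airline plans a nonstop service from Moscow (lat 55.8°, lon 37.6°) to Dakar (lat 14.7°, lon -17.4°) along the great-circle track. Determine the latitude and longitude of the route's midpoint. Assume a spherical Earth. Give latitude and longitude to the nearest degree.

Write both endpoints as unit vectors p₁, p₂ with components (cos φ cos λ, cos φ sin λ, sin φ).
The central angle between the endpoints is δ = arccos(p₁·p₂) ≈ 1.022 rad (58.6°).
Interpolate at f = 1/2 with slerp weights a = sin((1−f)δ)/sin δ ≈ 0.573, b = sin(fδ)/sin δ ≈ 0.573.
p = a·p₁ + b·p₂ ≈ (0.784, 0.031, 0.620); φ = arcsin(p_z) ≈ 38.28°, λ = atan2(p_y, p_x) ≈ 2.25°.

≈ lat 38°, lon 2°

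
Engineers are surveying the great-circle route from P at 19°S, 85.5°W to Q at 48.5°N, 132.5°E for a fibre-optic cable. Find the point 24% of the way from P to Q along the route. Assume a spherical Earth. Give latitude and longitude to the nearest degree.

≈ 8°N, 105°W

From cos δ = sin φ₁ sin φ₂ + cos φ₁ cos φ₂ cos Δλ, the central angle is δ ≈ 2.400 rad (137.5°).
Interpolate at f = 0.24 with slerp weights a = sin((1−f)δ)/sin δ ≈ 1.434, b = sin(fδ)/sin δ ≈ 0.807.
p = a·p₁ + b·p₂ ≈ (-0.255, -0.957, 0.137); φ = arcsin(p_z) ≈ 7.90°, λ = atan2(p_y, p_x) ≈ -104.90°.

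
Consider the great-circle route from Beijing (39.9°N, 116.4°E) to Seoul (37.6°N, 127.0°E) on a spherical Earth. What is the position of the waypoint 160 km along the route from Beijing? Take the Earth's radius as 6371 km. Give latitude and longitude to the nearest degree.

The haversine formula gives a central angle δ ≈ 0.150 rad (8.6°) between the endpoints. The total great-circle distance is δ·R ≈ 0.150 × 6371 ≈ 953 km, so the target fraction is f = 160/953 ≈ 0.168.
Interpolate at f ≈ 0.168 with slerp weights a = sin((1−f)δ)/sin δ ≈ 0.833, b = sin(fδ)/sin δ ≈ 0.168.
p = a·p₁ + b·p₂ ≈ (-0.364, 0.679, 0.637); φ = arcsin(p_z) ≈ 39.58°, λ = atan2(p_y, p_x) ≈ 118.23°.

≈ 40°N, 118°E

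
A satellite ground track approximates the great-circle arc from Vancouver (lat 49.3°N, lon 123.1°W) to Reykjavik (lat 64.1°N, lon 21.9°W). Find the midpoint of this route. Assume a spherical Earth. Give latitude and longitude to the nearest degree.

The haversine formula gives a central angle δ ≈ 0.894 rad (51.2°) between the endpoints.
Interpolate at f = 1/2 with slerp weights a = sin((1−f)δ)/sin δ ≈ 0.554, b = sin(fδ)/sin δ ≈ 0.554.
p = a·p₁ + b·p₂ ≈ (0.027, -0.393, 0.919); φ = arcsin(p_z) ≈ 66.79°, λ = atan2(p_y, p_x) ≈ -86.03°.

≈ lat 67°N, lon 86°W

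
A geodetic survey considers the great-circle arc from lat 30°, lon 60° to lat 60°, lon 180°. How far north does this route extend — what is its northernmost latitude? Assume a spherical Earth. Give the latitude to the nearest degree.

≈ 67°

The great circle lies in the plane with unit normal n̂ = (p₁ × p₂)/|p₁ × p₂|.
Here n̂_z ≈ +0.384; the vertex latitude is φ_max = arccos|n̂_z| ≈ 67.4°.
Check via Clairaut: cos φ_max = |cos φ₁| · sin C = cos(30.0°)·sin(26.3°) ≈ 0.384, again giving ≈ 67.4°.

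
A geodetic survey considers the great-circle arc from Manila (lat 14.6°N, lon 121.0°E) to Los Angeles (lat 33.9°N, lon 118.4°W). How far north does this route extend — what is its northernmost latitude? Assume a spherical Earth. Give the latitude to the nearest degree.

The great circle lies in the plane with unit normal n̂ = (p₁ × p₂)/|p₁ × p₂|.
Here n̂_z ≈ +0.718; the vertex latitude is φ_max = arccos|n̂_z| ≈ 44.1°.
Check via Clairaut: cos φ_max = |cos φ₁| · sin C = cos(14.6°)·sin(47.9°) ≈ 0.718, again giving ≈ 44.1°.

≈ 44°N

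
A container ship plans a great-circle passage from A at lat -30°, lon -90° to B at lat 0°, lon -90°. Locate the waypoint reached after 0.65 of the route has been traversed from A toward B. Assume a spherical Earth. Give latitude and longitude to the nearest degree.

From cos δ = sin φ₁ sin φ₂ + cos φ₁ cos φ₂ cos Δλ, the central angle is δ ≈ 0.524 rad (30.0°).
Interpolate at f = 0.65 with slerp weights a = sin((1−f)δ)/sin δ ≈ 0.364, b = sin(fδ)/sin δ ≈ 0.668.
p = a·p₁ + b·p₂ ≈ (0.000, -0.983, -0.182); φ = arcsin(p_z) ≈ -10.50°, λ = atan2(p_y, p_x) ≈ -90.00°.

≈ lat -10°, lon -90°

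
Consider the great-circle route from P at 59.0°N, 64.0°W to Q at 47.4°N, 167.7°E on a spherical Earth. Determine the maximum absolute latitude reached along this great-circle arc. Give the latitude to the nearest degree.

≈ 73°N

The great circle lies in the plane with unit normal n̂ = (p₁ × p₂)/|p₁ × p₂|.
Here n̂_z ≈ -0.301; the vertex latitude is φ_max = arccos|n̂_z| ≈ 72.5°.
Check via Clairaut: cos φ_max = |cos φ₁| · sin C = cos(59.0°)·sin(35.7°) ≈ 0.301, again giving ≈ 72.5°.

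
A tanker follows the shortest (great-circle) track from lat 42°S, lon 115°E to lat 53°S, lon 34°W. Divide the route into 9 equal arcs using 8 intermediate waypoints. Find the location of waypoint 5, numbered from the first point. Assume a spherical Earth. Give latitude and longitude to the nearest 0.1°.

≈ lat 76.5°S, lon 43.2°E

Convert each endpoint to a unit vector on the sphere (x = cos φ cos λ, y = cos φ sin λ, z = sin φ).
The central angle between the endpoints is δ = arccos(p₁·p₂) ≈ 1.419 rad (81.3°).
Interpolate at f = 5/9 with slerp weights a = sin((1−f)δ)/sin δ ≈ 0.597, b = sin(fδ)/sin δ ≈ 0.717.
p = a·p₁ + b·p₂ ≈ (0.171, 0.160, -0.972); φ = arcsin(p_z) ≈ -76.46°, λ = atan2(p_y, p_x) ≈ 43.23°.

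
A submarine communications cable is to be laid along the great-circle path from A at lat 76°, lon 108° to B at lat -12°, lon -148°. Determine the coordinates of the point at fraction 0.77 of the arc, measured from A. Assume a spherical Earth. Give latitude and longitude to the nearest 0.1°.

≈ lat 11.4°, lon -153.8°

The haversine formula gives a central angle δ ≈ 1.833 rad (105.0°) between the endpoints.
Interpolate at f = 0.77 with slerp weights a = sin((1−f)δ)/sin δ ≈ 0.424, b = sin(fδ)/sin δ ≈ 1.022.
p = a·p₁ + b·p₂ ≈ (-0.880, -0.432, 0.199); φ = arcsin(p_z) ≈ 11.45°, λ = atan2(p_y, p_x) ≈ -153.82°.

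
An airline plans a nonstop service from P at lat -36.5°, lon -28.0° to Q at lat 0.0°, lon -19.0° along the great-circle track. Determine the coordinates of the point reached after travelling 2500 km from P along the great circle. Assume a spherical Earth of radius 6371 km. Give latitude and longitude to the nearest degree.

Convert each endpoint to a unit vector on the sphere (x = cos φ cos λ, y = cos φ sin λ, z = sin φ).
The central angle between the endpoints is δ = arccos(p₁·p₂) ≈ 0.654 rad (37.4°). The total great-circle distance is δ·R ≈ 0.654 × 6371 ≈ 4163 km, so the target fraction is f = 2500/4163 ≈ 0.600.
Interpolate at f ≈ 0.600 with slerp weights a = sin((1−f)δ)/sin δ ≈ 0.425, b = sin(fδ)/sin δ ≈ 0.629.
p = a·p₁ + b·p₂ ≈ (0.896, -0.365, -0.253); φ = arcsin(p_z) ≈ -14.63°, λ = atan2(p_y, p_x) ≈ -22.16°.

≈ lat -15°, lon -22°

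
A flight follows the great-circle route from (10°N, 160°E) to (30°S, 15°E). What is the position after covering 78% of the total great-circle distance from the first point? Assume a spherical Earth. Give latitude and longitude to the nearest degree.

Write both endpoints as unit vectors p₁, p₂ with components (cos φ cos λ, cos φ sin λ, sin φ).
The central angle between the endpoints is δ = arccos(p₁·p₂) ≈ 2.474 rad (141.8°).
Interpolate at f = 0.78 with slerp weights a = sin((1−f)δ)/sin δ ≈ 0.837, b = sin(fδ)/sin δ ≈ 1.513.
p = a·p₁ + b·p₂ ≈ (0.491, 0.621, -0.611); φ = arcsin(p_z) ≈ -37.66°, λ = atan2(p_y, p_x) ≈ 51.66°.

≈ (38°S, 52°E)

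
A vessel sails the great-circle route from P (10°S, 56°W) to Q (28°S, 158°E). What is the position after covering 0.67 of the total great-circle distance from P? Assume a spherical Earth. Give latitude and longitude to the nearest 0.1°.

Convert each endpoint to a unit vector on the sphere (x = cos φ cos λ, y = cos φ sin λ, z = sin φ).
The central angle between the endpoints is δ = arccos(p₁·p₂) ≈ 2.264 rad (129.7°).
Interpolate at f = 0.67 with slerp weights a = sin((1−f)δ)/sin δ ≈ 0.884, b = sin(fδ)/sin δ ≈ 1.299.
p = a·p₁ + b·p₂ ≈ (-0.576, -0.292, -0.763); φ = arcsin(p_z) ≈ -49.74°, λ = atan2(p_y, p_x) ≈ -153.13°.

≈ (49.7°S, 153.1°W)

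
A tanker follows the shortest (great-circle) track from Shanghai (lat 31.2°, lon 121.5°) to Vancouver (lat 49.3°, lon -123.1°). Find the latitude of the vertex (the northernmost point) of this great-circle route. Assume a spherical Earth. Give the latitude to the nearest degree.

≈ 59°

The great circle lies in the plane with unit normal n̂ = (p₁ × p₂)/|p₁ × p₂|.
Here n̂_z ≈ +0.510; the vertex latitude is φ_max = arccos|n̂_z| ≈ 59.3°.
Check via Clairaut: cos φ_max = |cos φ₁| · sin C = cos(31.2°)·sin(36.6°) ≈ 0.510, again giving ≈ 59.3°.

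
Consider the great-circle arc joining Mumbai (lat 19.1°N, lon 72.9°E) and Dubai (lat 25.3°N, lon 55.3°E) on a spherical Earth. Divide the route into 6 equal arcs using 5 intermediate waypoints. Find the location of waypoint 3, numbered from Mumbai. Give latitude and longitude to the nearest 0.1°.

From cos δ = sin φ₁ sin φ₂ + cos φ₁ cos φ₂ cos Δλ, the central angle is δ ≈ 0.304 rad (17.4°).
Interpolate at f = 3/6 with slerp weights a = sin((1−f)δ)/sin δ ≈ 0.506, b = sin(fδ)/sin δ ≈ 0.506.
p = a·p₁ + b·p₂ ≈ (0.401, 0.833, 0.382); φ = arcsin(p_z) ≈ 22.44°, λ = atan2(p_y, p_x) ≈ 64.30°.

≈ lat 22.4°N, lon 64.3°E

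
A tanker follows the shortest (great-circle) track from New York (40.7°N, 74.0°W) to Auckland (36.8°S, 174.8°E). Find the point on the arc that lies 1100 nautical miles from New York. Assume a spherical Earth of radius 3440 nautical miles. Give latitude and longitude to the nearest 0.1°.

≈ 32.6°N, 94.6°W

Write both endpoints as unit vectors p₁, p₂ with components (cos φ cos λ, cos φ sin λ, sin φ).
The central angle between the endpoints is δ = arccos(p₁·p₂) ≈ 2.227 rad (127.6°). The total great-circle distance is δ·R ≈ 2.227 × 3440 ≈ 7661 nmi, so the target fraction is f = 1100/7661 ≈ 0.144.
Interpolate at f ≈ 0.144 with slerp weights a = sin((1−f)δ)/sin δ ≈ 1.191, b = sin(fδ)/sin δ ≈ 0.397.
p = a·p₁ + b·p₂ ≈ (-0.067, -0.839, 0.539); φ = arcsin(p_z) ≈ 32.63°, λ = atan2(p_y, p_x) ≈ -94.59°.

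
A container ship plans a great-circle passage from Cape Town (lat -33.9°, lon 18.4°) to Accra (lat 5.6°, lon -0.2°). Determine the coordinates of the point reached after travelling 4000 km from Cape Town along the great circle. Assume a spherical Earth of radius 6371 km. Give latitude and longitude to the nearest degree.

Write both endpoints as unit vectors p₁, p₂ with components (cos φ cos λ, cos φ sin λ, sin φ).
The central angle between the endpoints is δ = arccos(p₁·p₂) ≈ 0.755 rad (43.2°). The total great-circle distance is δ·R ≈ 0.755 × 6371 ≈ 4808 km, so the target fraction is f = 4000/4808 ≈ 0.832.
Interpolate at f ≈ 0.832 with slerp weights a = sin((1−f)δ)/sin δ ≈ 0.185, b = sin(fδ)/sin δ ≈ 0.857.
p = a·p₁ + b·p₂ ≈ (0.999, 0.045, -0.019); φ = arcsin(p_z) ≈ -1.11°, λ = atan2(p_y, p_x) ≈ 2.60°.

≈ lat -1°, lon 3°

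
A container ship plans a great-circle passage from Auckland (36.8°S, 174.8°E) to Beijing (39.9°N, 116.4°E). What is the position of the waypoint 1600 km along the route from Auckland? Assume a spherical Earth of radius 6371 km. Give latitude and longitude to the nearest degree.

Write both endpoints as unit vectors p₁, p₂ with components (cos φ cos λ, cos φ sin λ, sin φ).
The central angle between the endpoints is δ = arccos(p₁·p₂) ≈ 1.633 rad (93.6°). The total great-circle distance is δ·R ≈ 1.633 × 6371 ≈ 10405 km, so the target fraction is f = 1600/10405 ≈ 0.154.
Interpolate at f ≈ 0.154 with slerp weights a = sin((1−f)δ)/sin δ ≈ 0.984, b = sin(fδ)/sin δ ≈ 0.249.
p = a·p₁ + b·p₂ ≈ (-0.870, 0.243, -0.430); φ = arcsin(p_z) ≈ -25.46°, λ = atan2(p_y, p_x) ≈ 164.42°.

≈ 25°S, 164°E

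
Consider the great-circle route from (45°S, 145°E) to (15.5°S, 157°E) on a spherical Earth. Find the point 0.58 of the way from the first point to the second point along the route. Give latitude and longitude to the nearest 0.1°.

≈ (28.0°S, 152.8°E)

Write both endpoints as unit vectors p₁, p₂ with components (cos φ cos λ, cos φ sin λ, sin φ).
The central angle between the endpoints is δ = arccos(p₁·p₂) ≈ 0.544 rad (31.2°).
Interpolate at f = 0.58 with slerp weights a = sin((1−f)δ)/sin δ ≈ 0.438, b = sin(fδ)/sin δ ≈ 0.600.
p = a·p₁ + b·p₂ ≈ (-0.785, 0.403, -0.470); φ = arcsin(p_z) ≈ -28.01°, λ = atan2(p_y, p_x) ≈ 152.82°.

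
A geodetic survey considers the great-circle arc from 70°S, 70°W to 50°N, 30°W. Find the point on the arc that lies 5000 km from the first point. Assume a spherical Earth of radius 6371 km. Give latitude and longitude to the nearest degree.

Write both endpoints as unit vectors p₁, p₂ with components (cos φ cos λ, cos φ sin λ, sin φ).
The central angle between the endpoints is δ = arccos(p₁·p₂) ≈ 2.155 rad (123.5°). The total great-circle distance is δ·R ≈ 2.155 × 6371 ≈ 13729 km, so the target fraction is f = 5000/13729 ≈ 0.364.
Interpolate at f ≈ 0.364 with slerp weights a = sin((1−f)δ)/sin δ ≈ 1.175, b = sin(fδ)/sin δ ≈ 0.847.
p = a·p₁ + b·p₂ ≈ (0.609, -0.650, -0.455); φ = arcsin(p_z) ≈ -27.06°, λ = atan2(p_y, p_x) ≈ -46.86°.

≈ 27°S, 47°W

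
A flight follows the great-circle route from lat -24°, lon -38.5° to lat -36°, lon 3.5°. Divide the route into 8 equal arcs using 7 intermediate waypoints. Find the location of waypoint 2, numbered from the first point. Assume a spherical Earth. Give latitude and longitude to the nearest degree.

≈ lat -28°, lon -29°

Write both endpoints as unit vectors p₁, p₂ with components (cos φ cos λ, cos φ sin λ, sin φ).
The central angle between the endpoints is δ = arccos(p₁·p₂) ≈ 0.663 rad (38.0°).
Interpolate at f = 2/8 with slerp weights a = sin((1−f)δ)/sin δ ≈ 0.775, b = sin(fδ)/sin δ ≈ 0.268.
p = a·p₁ + b·p₂ ≈ (0.771, -0.427, -0.473); φ = arcsin(p_z) ≈ -28.21°, λ = atan2(p_y, p_x) ≈ -29.02°.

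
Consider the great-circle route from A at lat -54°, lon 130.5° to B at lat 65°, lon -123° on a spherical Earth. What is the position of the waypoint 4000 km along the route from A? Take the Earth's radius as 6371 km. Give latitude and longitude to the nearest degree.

≈ lat -24°, lon 156°

Convert each endpoint to a unit vector on the sphere (x = cos φ cos λ, y = cos φ sin λ, z = sin φ).
The central angle between the endpoints is δ = arccos(p₁·p₂) ≈ 2.504 rad (143.5°). The total great-circle distance is δ·R ≈ 2.504 × 6371 ≈ 15956 km, so the target fraction is f = 4000/15956 ≈ 0.251.
Interpolate at f ≈ 0.251 with slerp weights a = sin((1−f)δ)/sin δ ≈ 1.603, b = sin(fδ)/sin δ ≈ 0.987.
p = a·p₁ + b·p₂ ≈ (-0.839, 0.366, -0.402); φ = arcsin(p_z) ≈ -23.70°, λ = atan2(p_y, p_x) ≈ 156.41°.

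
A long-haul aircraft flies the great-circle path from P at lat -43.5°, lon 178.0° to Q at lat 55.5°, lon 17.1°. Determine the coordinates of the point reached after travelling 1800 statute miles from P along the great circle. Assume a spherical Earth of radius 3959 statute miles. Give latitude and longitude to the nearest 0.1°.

≈ lat -21.8°, lon 160.7°

Write both endpoints as unit vectors p₁, p₂ with components (cos φ cos λ, cos φ sin λ, sin φ).
The central angle between the endpoints is δ = arccos(p₁·p₂) ≈ 2.842 rad (162.8°). The total great-circle distance is δ·R ≈ 2.842 × 3959 ≈ 11252 mi, so the target fraction is f = 1800/11252 ≈ 0.160.
Interpolate at f ≈ 0.160 with slerp weights a = sin((1−f)δ)/sin δ ≈ 2.321, b = sin(fδ)/sin δ ≈ 1.489.
p = a·p₁ + b·p₂ ≈ (-0.877, 0.307, -0.371); φ = arcsin(p_z) ≈ -21.76°, λ = atan2(p_y, p_x) ≈ 160.71°.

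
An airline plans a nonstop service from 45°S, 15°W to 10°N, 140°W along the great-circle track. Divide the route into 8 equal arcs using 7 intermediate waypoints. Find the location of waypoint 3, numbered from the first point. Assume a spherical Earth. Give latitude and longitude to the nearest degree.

≈ 41°S, 79°W

Write both endpoints as unit vectors p₁, p₂ with components (cos φ cos λ, cos φ sin λ, sin φ).
The central angle between the endpoints is δ = arccos(p₁·p₂) ≈ 2.120 rad (121.5°).
Interpolate at f = 3/8 with slerp weights a = sin((1−f)δ)/sin δ ≈ 1.137, b = sin(fδ)/sin δ ≈ 0.837.
p = a·p₁ + b·p₂ ≈ (0.145, -0.738, -0.659); φ = arcsin(p_z) ≈ -41.21°, λ = atan2(p_y, p_x) ≈ -78.86°.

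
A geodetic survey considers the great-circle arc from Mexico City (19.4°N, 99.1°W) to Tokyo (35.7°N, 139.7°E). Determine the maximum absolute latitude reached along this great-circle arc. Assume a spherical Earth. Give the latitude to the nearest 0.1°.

The great circle lies in the plane with unit normal n̂ = (p₁ × p₂)/|p₁ × p₂|.
Here n̂_z ≈ -0.669; the vertex latitude is φ_max = arccos|n̂_z| ≈ 48.0°.
Check via Clairaut: cos φ_max = |cos φ₁| · sin C = cos(19.4°)·sin(45.2°) ≈ 0.669, again giving ≈ 48.0°.

≈ 48.0°N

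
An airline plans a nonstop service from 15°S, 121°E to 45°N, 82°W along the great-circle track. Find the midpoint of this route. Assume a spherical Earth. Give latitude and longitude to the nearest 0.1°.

Convert each endpoint to a unit vector on the sphere (x = cos φ cos λ, y = cos φ sin λ, z = sin φ).
The central angle between the endpoints is δ = arccos(p₁·p₂) ≈ 2.518 rad (144.3°).
Interpolate at f = 1/2 with slerp weights a = sin((1−f)δ)/sin δ ≈ 1.630, b = sin(fδ)/sin δ ≈ 1.630.
p = a·p₁ + b·p₂ ≈ (-0.650, 0.208, 0.731); φ = arcsin(p_z) ≈ 46.93°, λ = atan2(p_y, p_x) ≈ 162.25°.

≈ 46.9°N, 162.3°E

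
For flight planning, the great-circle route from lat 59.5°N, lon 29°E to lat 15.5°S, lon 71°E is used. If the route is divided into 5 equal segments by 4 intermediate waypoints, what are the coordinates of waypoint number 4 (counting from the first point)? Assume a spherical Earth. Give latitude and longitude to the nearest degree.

Write both endpoints as unit vectors p₁, p₂ with components (cos φ cos λ, cos φ sin λ, sin φ).
The central angle between the endpoints is δ = arccos(p₁·p₂) ≈ 1.437 rad (82.3°).
Interpolate at f = 4/5 with slerp weights a = sin((1−f)δ)/sin δ ≈ 0.286, b = sin(fδ)/sin δ ≈ 0.921.
p = a·p₁ + b·p₂ ≈ (0.416, 0.909, 0.000); φ = arcsin(p_z) ≈ 0.02°, λ = atan2(p_y, p_x) ≈ 65.43°.

≈ lat 0°N, lon 65°E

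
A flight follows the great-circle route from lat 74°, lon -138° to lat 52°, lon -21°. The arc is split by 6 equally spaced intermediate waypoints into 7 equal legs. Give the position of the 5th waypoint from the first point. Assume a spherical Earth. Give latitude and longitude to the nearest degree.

≈ lat 64°, lon -31°

Write both endpoints as unit vectors p₁, p₂ with components (cos φ cos λ, cos φ sin λ, sin φ).
The central angle between the endpoints is δ = arccos(p₁·p₂) ≈ 0.822 rad (47.1°).
Interpolate at f = 5/7 with slerp weights a = sin((1−f)δ)/sin δ ≈ 0.318, b = sin(fδ)/sin δ ≈ 0.756.
p = a·p₁ + b·p₂ ≈ (0.370, -0.225, 0.901); φ = arcsin(p_z) ≈ 64.34°, λ = atan2(p_y, p_x) ≈ -31.38°.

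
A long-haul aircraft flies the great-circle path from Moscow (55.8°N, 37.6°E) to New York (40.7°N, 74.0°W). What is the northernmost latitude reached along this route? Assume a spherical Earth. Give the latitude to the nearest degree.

The great circle lies in the plane with unit normal n̂ = (p₁ × p₂)/|p₁ × p₂|.
Here n̂_z ≈ -0.429; the vertex latitude is φ_max = arccos|n̂_z| ≈ 64.6°.
Check via Clairaut: cos φ_max = |cos φ₁| · sin C = cos(55.8°)·sin(49.7°) ≈ 0.429, again giving ≈ 64.6°.

≈ 65°N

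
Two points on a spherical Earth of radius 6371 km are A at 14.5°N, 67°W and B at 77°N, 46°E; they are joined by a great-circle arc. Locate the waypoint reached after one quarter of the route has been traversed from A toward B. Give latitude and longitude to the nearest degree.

≈ 34°N, 62°W

Convert each endpoint to a unit vector on the sphere (x = cos φ cos λ, y = cos φ sin λ, z = sin φ).
The central angle between the endpoints is δ = arccos(p₁·p₂) ≈ 1.411 rad (80.9°).
Interpolate at f = 1/4 with slerp weights a = sin((1−f)δ)/sin δ ≈ 0.883, b = sin(fδ)/sin δ ≈ 0.350.
p = a·p₁ + b·p₂ ≈ (0.389, -0.730, 0.562); φ = arcsin(p_z) ≈ 34.20°, λ = atan2(p_y, p_x) ≈ -61.97°.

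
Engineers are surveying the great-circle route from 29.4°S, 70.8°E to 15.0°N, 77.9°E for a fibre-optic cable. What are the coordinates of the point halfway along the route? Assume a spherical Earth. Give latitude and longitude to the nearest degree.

≈ 7°S, 75°E

From cos δ = sin φ₁ sin φ₂ + cos φ₁ cos φ₂ cos Δλ, the central angle is δ ≈ 0.784 rad (44.9°).
Interpolate at f = 1/2 with slerp weights a = sin((1−f)δ)/sin δ ≈ 0.541, b = sin(fδ)/sin δ ≈ 0.541.
p = a·p₁ + b·p₂ ≈ (0.265, 0.956, -0.126); φ = arcsin(p_z) ≈ -7.21°, λ = atan2(p_y, p_x) ≈ 74.53°.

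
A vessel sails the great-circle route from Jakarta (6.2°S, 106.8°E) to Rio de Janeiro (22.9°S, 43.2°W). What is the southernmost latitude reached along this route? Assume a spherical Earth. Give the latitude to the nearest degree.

≈ 46°S

The great circle lies in the plane with unit normal n̂ = (p₁ × p₂)/|p₁ × p₂|.
Here n̂_z ≈ -0.694; the vertex latitude is φ_max = arccos|n̂_z| ≈ 46.1°.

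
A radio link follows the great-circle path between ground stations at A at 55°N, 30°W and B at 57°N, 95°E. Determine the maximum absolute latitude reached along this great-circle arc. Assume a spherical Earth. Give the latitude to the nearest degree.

≈ 73°N

The great circle lies in the plane with unit normal n̂ = (p₁ × p₂)/|p₁ × p₂|.
Here n̂_z ≈ +0.297; the vertex latitude is φ_max = arccos|n̂_z| ≈ 72.7°.
Check via Clairaut: cos φ_max = |cos φ₁| · sin C = cos(55.0°)·sin(31.2°) ≈ 0.297, again giving ≈ 72.7°.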